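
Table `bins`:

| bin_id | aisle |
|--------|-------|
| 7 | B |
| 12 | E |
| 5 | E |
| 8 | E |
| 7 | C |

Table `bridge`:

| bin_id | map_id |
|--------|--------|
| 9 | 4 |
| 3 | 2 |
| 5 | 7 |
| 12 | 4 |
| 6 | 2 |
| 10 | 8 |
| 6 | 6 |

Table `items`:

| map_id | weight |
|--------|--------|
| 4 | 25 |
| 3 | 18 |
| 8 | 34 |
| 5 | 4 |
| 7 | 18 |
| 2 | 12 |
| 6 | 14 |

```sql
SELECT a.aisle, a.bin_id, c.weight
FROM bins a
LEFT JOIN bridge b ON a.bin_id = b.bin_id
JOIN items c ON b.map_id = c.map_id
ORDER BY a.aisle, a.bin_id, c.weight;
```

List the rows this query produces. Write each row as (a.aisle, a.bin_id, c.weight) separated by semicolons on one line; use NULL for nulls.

Joins associate left-to-right: bins LEFT JOIN bridge on bin_id gives 5 intermediate row(s).
Then INNER JOIN `items c` on map_id: keep only rows whose b.map_id appears in c.

(E, 5, 18); (E, 12, 25)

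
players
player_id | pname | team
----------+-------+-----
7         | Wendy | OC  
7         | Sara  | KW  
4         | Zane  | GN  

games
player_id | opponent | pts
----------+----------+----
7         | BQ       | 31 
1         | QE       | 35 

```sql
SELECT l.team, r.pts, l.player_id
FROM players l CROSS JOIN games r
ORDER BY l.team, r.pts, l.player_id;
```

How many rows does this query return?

CROSS JOIN pairs every row of `players` with every row of `games`: 3 × 2 = 6 rows.

6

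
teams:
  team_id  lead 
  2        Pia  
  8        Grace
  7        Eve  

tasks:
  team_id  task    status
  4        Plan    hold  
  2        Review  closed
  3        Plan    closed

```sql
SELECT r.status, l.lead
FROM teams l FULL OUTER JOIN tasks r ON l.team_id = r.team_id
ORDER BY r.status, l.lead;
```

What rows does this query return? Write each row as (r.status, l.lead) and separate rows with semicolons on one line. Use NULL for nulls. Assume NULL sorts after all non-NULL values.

(closed, Pia); (closed, NULL); (hold, NULL); (NULL, Eve); (NULL, Grace)

FULL OUTER JOIN keeps every row from both sides; unmatched rows get NULL for the other side's columns.
Matching on l.team_id = r.team_id.
Matched pairs: 1; unmatched l rows kept: 2; unmatched r rows kept: 2.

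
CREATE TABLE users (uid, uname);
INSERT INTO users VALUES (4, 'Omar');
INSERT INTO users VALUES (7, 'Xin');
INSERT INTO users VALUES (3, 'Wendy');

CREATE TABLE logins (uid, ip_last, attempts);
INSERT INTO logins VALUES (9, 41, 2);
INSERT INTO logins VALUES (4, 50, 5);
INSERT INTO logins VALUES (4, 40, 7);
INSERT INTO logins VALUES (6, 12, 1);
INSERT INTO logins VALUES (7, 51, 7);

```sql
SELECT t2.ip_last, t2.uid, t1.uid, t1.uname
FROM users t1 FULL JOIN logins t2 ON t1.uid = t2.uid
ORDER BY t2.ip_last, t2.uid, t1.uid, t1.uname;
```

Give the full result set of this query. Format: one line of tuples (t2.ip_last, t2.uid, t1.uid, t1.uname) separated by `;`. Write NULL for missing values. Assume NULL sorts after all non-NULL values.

FULL OUTER JOIN keeps every row from both sides; unmatched rows get NULL for the other side's columns.
Matching on t1.uid = t2.uid.
- uid=4: 2 matching t2 row(s), so 2 row(s) emitted.
- uid=7: 1 matching t2 row(s), so 1 row(s) emitted.
- uid=3: no t2 row matches, row kept with t2 columns NULL.
- 2 row(s) from t2 found no t1 partner → padded with NULL.
After projecting and ordering:
t2.ip_last | t2.uid | t1.uid | t1.uname
12 | 6 | NULL | NULL
40 | 4 | 4 | Omar
41 | 9 | NULL | NULL
50 | 4 | 4 | Omar
51 | 7 | 7 | Xin
NULL | NULL | 3 | Wendy

(12, 6, NULL, NULL); (40, 4, 4, Omar); (41, 9, NULL, NULL); (50, 4, 4, Omar); (51, 7, 7, Xin); (NULL, NULL, 3, Wendy)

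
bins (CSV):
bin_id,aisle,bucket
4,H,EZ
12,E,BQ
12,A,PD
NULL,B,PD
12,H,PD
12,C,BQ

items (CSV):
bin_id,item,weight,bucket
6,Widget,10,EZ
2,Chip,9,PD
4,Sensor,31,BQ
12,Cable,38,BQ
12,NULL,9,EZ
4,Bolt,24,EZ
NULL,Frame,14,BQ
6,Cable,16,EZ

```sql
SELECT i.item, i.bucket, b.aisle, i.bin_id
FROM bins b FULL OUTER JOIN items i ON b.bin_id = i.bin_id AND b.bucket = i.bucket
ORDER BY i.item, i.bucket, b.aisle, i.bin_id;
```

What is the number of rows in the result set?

12

FULL OUTER JOIN keeps every row from both sides; unmatched rows get NULL for the other side's columns.
Matching on b.bin_id = i.bin_id AND b.bucket = i.bucket. A NULL in a compared column never satisfies the condition.
- bin_id=4, bucket=EZ: 1 matching i row(s), so 1 row(s) emitted.
- bin_id=12, bucket=BQ: 1 matching i row(s), so 1 row(s) emitted.
- bin_id=12, bucket=PD: no i row matches, row kept with i columns NULL.
- bin_id=NULL, bucket=PD: no i row matches, row kept with i columns NULL.
- bin_id=12, bucket=PD: no i row matches, row kept with i columns NULL.
- bin_id=12, bucket=BQ: 1 matching i row(s), so 1 row(s) emitted.
- 6 row(s) from i found no b partner → padded with NULL.
Total: 3 matched + 9 padded = 12 rows.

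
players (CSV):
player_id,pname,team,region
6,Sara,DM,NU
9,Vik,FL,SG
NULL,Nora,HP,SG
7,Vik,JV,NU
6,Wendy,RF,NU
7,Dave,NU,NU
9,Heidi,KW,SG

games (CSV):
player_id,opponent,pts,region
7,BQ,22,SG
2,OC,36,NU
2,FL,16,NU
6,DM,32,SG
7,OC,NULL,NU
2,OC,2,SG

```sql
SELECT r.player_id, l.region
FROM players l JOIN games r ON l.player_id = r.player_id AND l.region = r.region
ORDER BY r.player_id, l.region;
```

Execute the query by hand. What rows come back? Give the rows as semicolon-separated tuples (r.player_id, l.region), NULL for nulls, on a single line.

(7, NU); (7, NU)

INNER JOIN keeps only pairs where the ON condition holds.
Matching on l.player_id = r.player_id AND l.region = r.region. A NULL in a compared column never satisfies the condition.
Matched pairs: 2.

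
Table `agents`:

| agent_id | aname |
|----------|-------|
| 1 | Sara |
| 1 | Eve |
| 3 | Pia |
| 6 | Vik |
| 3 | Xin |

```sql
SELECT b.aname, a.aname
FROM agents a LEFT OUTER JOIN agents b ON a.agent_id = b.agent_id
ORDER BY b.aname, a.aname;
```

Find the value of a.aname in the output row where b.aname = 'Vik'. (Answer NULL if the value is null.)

LEFT JOIN keeps every row from `agents a`; unmatched rows get NULL for `agents b`'s columns.
Matching on a.agent_id = b.agent_id.
- a row (agent_id=1): matches 2 b row(s) → 2 output row(s).
- a row (agent_id=1): matches 2 b row(s) → 2 output row(s).
- a row (agent_id=3): matches 2 b row(s) → 2 output row(s).
- a row (agent_id=6): matches 1 b row(s) → 1 output row(s).
- a row (agent_id=3): matches 2 b row(s) → 2 output row(s).

Vik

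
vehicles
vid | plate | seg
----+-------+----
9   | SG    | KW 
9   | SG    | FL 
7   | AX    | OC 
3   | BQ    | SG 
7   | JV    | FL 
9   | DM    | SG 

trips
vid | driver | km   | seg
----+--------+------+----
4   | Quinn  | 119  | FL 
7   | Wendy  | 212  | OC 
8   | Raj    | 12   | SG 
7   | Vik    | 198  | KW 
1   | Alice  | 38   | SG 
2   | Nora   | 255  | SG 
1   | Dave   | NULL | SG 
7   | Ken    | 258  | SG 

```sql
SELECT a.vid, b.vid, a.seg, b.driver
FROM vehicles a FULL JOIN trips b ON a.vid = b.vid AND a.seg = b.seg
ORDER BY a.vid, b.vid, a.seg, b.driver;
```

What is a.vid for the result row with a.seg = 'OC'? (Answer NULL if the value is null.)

7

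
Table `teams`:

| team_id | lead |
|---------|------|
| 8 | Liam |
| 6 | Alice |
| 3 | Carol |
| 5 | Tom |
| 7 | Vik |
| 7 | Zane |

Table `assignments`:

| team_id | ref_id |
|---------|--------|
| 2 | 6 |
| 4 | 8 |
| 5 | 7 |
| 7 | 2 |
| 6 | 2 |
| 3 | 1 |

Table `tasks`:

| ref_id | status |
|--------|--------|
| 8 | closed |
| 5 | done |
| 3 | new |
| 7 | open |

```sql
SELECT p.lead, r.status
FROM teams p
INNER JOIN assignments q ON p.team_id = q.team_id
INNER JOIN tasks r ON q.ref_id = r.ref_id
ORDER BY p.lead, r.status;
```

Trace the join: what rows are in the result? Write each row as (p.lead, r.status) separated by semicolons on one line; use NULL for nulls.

Evaluate left to right. First `teams p INNER JOIN assignments q` on team_id: 5 row(s).
Then INNER JOIN `tasks r` on ref_id: keep only rows whose q.ref_id appears in r.

(Tom, open)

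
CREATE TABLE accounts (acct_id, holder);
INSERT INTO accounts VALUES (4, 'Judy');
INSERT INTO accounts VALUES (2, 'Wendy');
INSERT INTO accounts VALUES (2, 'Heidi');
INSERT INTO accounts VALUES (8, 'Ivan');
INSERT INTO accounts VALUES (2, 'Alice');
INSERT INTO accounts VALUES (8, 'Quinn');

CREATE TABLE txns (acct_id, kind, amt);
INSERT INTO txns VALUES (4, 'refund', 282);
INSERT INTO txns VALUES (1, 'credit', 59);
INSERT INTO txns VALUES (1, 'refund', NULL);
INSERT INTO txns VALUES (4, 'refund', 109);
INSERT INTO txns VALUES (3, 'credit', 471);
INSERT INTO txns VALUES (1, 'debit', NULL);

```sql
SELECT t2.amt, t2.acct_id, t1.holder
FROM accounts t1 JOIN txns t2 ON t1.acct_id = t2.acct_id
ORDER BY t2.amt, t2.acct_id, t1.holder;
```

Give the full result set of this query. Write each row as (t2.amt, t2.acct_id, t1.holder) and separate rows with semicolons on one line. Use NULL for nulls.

(109, 4, Judy); (282, 4, Judy)

INNER JOIN keeps only pairs where the ON condition holds.
Matching on t1.acct_id = t2.acct_id.
- t1 row (acct_id=4): matches 2 t2 row(s) → 2 output row(s).
- t1 row (acct_id=2): no match → dropped.
- t1 row (acct_id=2): no match → dropped.
- t1 row (acct_id=8): no match → dropped.
- t1 row (acct_id=2): no match → dropped.
- t1 row (acct_id=8): no match → dropped.
After projecting and ordering:
t2.amt | t2.acct_id | t1.holder
109 | 4 | Judy
282 | 4 | Judy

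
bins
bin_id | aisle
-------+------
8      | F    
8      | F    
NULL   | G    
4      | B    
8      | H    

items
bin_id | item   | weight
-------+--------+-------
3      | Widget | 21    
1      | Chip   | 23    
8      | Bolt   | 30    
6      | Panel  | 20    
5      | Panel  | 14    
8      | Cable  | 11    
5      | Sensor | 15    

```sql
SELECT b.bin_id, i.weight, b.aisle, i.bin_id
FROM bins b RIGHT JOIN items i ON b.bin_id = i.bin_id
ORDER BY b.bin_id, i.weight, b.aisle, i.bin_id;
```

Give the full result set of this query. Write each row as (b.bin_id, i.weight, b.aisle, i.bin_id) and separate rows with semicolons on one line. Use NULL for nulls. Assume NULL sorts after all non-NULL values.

(8, 11, F, 8); (8, 11, F, 8); (8, 11, H, 8); (8, 30, F, 8); (8, 30, F, 8); (8, 30, H, 8); (NULL, 14, NULL, 5); (NULL, 15, NULL, 5); (NULL, 20, NULL, 6); (NULL, 21, NULL, 3); (NULL, 23, NULL, 1)

RIGHT JOIN keeps every row from `items`; unmatched rows get NULL for `bins`'s columns.
Matching on b.bin_id = i.bin_id. A NULL in a compared column never satisfies the condition.
- b row (bin_id=8): matches 2 i row(s) → 2 output row(s).
- b row (bin_id=8): matches 2 i row(s) → 2 output row(s).
- b row (bin_id=NULL): no match.
- b row (bin_id=4): no match.
- b row (bin_id=8): matches 2 i row(s) → 2 output row(s).
- 5 row(s) from i found no b partner → padded with NULL.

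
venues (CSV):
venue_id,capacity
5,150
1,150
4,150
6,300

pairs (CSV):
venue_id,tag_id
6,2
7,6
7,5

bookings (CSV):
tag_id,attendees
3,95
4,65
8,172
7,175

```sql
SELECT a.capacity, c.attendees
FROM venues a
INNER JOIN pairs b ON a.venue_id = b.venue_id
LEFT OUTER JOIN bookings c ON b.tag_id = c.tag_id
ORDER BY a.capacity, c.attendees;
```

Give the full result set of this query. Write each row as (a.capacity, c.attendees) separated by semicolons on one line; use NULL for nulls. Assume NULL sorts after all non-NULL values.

Step 1 — a INNER JOIN b on venue_id → 1 row(s).
Then LEFT JOIN `bookings c` on tag_id: each of those 1 rows is kept; rows whose b.tag_id has no match in c get NULL for c's columns.

(300, NULL)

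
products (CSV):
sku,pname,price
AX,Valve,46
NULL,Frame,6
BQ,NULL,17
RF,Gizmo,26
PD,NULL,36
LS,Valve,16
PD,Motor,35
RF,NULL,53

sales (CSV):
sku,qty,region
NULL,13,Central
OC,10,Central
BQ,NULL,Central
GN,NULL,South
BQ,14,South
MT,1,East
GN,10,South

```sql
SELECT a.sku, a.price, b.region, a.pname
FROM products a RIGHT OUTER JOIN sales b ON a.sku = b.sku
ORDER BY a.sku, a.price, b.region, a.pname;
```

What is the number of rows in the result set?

7

RIGHT JOIN keeps every row from `sales`; unmatched rows get NULL for `products`'s columns.
Matching on a.sku = b.sku. A NULL in a compared column never satisfies the condition.
Matched pairs: 2; unmatched b rows kept: 5.
Total: 2 matched + 5 padded = 7 rows.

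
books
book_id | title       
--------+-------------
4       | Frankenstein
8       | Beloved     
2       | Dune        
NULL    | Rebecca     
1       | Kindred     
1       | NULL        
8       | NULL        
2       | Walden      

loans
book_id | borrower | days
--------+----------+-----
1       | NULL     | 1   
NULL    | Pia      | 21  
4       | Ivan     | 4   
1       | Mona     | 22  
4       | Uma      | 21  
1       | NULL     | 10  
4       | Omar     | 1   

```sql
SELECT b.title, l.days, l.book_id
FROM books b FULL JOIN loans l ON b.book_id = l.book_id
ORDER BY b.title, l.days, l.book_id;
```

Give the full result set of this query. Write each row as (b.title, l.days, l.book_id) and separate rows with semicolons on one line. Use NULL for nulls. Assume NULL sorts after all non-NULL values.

FULL OUTER JOIN keeps every row from both sides; unmatched rows get NULL for the other side's columns.
Matching on b.book_id = l.book_id. A NULL in a compared column never satisfies the condition.
- b[0] book_id=4 → 3 match(es) in l → 3 row(s).
- b[1] book_id=8 → no match; kept with NULLs on the l side.
- b[2] book_id=2 → no match; kept with NULLs on the l side.
- b[3] book_id=NULL → no match; kept with NULLs on the l side.
- b[4] book_id=1 → 3 match(es) in l → 3 row(s).
- b[5] book_id=1 → 3 match(es) in l → 3 row(s).
- b[6] book_id=8 → no match; kept with NULLs on the l side.
- b[7] book_id=2 → no match; kept with NULLs on the l side.
- 1 row(s) from l found no b partner → padded with NULL.

(Beloved, NULL, NULL); (Dune, NULL, NULL); (Frankenstein, 1, 4); (Frankenstein, 4, 4); (Frankenstein, 21, 4); (Kindred, 1, 1); (Kindred, 10, 1); (Kindred, 22, 1); (Rebecca, NULL, NULL); (Walden, NULL, NULL); (NULL, 1, 1); (NULL, 10, 1); (NULL, 21, NULL); (NULL, 22, 1); (NULL, NULL, NULL)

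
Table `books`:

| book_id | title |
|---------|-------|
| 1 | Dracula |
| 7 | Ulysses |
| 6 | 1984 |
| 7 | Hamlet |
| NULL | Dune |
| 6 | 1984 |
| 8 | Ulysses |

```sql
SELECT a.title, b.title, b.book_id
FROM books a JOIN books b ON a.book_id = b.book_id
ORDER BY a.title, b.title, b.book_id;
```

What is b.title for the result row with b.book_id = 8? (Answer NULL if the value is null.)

INNER JOIN keeps only pairs where the ON condition holds.
Matching on a.book_id = b.book_id. A NULL in a compared column never satisfies the condition.
- a (book_id=1) pairs with 1 row(s) of b.
- a (book_id=7) pairs with 2 row(s) of b.
- a (book_id=6) pairs with 2 row(s) of b.
- a (book_id=7) pairs with 2 row(s) of b.
- a (book_id=NULL) has no partner → excluded.
- a (book_id=6) pairs with 2 row(s) of b.
- a (book_id=8) pairs with 1 row(s) of b.

Ulysses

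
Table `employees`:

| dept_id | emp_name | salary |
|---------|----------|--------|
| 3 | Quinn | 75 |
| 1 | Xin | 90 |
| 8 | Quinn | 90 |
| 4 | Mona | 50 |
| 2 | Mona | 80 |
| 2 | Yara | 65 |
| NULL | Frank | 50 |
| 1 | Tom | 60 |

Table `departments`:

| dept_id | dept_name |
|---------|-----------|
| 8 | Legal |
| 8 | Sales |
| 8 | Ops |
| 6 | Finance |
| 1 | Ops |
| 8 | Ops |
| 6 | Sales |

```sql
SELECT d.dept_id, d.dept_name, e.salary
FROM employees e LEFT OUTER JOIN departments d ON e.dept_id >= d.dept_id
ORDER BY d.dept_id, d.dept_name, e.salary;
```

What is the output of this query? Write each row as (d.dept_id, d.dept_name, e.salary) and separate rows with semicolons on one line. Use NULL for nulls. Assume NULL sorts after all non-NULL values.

LEFT JOIN keeps every row from `employees`; unmatched rows get NULL for `departments`'s columns.
Matching on e.dept_id >= d.dept_id. A NULL in a compared column never satisfies the condition.
- dept_id=3: 1 matching d row(s), so 1 row(s) emitted.
- dept_id=1: 1 matching d row(s), so 1 row(s) emitted.
- dept_id=8: 7 matching d row(s), so 7 row(s) emitted.
- dept_id=4: 1 matching d row(s), so 1 row(s) emitted.
- dept_id=2: 1 matching d row(s), so 1 row(s) emitted.
- dept_id=2: 1 matching d row(s), so 1 row(s) emitted.
- dept_id=NULL: no d row matches, row kept with d columns NULL.
- dept_id=1: 1 matching d row(s), so 1 row(s) emitted.

(1, Ops, 50); (1, Ops, 60); (1, Ops, 65); (1, Ops, 75); (1, Ops, 80); (1, Ops, 90); (1, Ops, 90); (6, Finance, 90); (6, Sales, 90); (8, Legal, 90); (8, Ops, 90); (8, Ops, 90); (8, Sales, 90); (NULL, NULL, 50)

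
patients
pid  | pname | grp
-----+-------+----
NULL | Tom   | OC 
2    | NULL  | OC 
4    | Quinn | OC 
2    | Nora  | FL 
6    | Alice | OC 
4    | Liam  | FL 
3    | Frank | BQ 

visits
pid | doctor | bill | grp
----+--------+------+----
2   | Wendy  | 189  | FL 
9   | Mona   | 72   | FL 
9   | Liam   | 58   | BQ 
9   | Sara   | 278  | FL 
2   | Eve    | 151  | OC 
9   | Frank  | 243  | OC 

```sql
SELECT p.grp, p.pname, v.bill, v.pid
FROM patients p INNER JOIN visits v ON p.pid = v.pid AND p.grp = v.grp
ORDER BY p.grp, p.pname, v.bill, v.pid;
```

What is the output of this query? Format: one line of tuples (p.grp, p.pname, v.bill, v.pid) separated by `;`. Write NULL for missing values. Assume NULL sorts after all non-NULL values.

(FL, Nora, 189, 2); (OC, NULL, 151, 2)

INNER JOIN keeps only pairs where the ON condition holds.
Matching on p.pid = v.pid AND p.grp = v.grp. A NULL in a compared column never satisfies the condition.
Matched pairs: 2.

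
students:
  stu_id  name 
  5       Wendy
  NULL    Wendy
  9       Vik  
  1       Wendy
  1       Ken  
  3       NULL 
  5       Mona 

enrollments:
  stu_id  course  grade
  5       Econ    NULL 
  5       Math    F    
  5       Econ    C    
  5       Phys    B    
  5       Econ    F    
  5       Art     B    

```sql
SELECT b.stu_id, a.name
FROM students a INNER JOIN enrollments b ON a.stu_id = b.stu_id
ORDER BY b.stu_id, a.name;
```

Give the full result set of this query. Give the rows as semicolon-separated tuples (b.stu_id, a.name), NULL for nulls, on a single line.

(5, Mona); (5, Mona); (5, Mona); (5, Mona); (5, Mona); (5, Mona); (5, Wendy); (5, Wendy); (5, Wendy); (5, Wendy); (5, Wendy); (5, Wendy)

INNER JOIN keeps only pairs where the ON condition holds.
Matching on a.stu_id = b.stu_id. A NULL in a compared column never satisfies the condition.
- a row (stu_id=5): matches 6 b row(s) → 6 output row(s).
- a row (stu_id=NULL): no match → dropped.
- a row (stu_id=9): no match → dropped.
- a row (stu_id=1): no match → dropped.
- a row (stu_id=1): no match → dropped.
- a row (stu_id=3): no match → dropped.
- a row (stu_id=5): matches 6 b row(s) → 6 output row(s).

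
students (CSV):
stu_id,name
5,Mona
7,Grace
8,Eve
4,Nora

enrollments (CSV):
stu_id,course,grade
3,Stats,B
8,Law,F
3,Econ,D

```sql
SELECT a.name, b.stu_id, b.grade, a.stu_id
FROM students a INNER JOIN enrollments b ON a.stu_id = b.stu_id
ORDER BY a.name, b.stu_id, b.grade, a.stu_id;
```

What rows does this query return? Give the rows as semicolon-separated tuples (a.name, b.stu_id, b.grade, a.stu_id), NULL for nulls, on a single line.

INNER JOIN keeps only pairs where the ON condition holds.
Matching on a.stu_id = b.stu_id.
Matched pairs: 1.

(Eve, 8, F, 8)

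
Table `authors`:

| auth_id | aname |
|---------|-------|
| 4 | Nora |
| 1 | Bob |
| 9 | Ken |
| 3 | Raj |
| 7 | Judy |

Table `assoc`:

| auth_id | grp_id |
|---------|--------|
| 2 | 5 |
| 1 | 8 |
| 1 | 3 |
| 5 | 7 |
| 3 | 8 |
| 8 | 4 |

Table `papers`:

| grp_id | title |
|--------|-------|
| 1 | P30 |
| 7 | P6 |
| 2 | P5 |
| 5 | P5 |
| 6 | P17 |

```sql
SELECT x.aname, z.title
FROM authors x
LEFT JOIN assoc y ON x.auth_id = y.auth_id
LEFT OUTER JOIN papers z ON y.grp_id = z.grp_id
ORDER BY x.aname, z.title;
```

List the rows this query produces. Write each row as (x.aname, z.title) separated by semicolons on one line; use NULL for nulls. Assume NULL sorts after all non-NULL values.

Step 1 — x LEFT JOIN y on auth_id → 6 row(s).
Then LEFT JOIN `papers z` on grp_id: each of those 6 rows is kept; rows whose y.grp_id has no match in z get NULL for z's columns.

(Bob, NULL); (Bob, NULL); (Judy, NULL); (Ken, NULL); (Nora, NULL); (Raj, NULL)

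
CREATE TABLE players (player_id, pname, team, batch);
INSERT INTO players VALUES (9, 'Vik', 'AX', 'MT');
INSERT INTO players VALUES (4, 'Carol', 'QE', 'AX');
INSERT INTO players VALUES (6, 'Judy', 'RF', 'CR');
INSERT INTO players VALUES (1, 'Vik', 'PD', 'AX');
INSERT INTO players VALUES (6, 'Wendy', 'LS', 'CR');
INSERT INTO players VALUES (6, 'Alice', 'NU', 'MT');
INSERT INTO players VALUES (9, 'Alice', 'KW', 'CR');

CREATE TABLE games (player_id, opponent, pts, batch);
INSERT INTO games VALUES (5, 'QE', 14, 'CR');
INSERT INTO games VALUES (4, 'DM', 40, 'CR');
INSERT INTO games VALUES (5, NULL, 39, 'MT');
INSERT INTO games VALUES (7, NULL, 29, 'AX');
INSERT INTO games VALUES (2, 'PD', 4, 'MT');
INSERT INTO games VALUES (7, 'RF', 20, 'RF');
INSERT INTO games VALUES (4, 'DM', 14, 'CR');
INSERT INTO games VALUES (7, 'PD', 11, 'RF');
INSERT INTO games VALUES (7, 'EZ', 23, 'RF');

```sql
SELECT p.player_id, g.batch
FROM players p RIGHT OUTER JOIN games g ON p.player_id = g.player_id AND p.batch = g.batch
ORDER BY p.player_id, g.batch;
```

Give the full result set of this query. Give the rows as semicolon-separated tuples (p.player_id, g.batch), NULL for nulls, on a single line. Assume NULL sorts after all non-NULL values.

(NULL, AX); (NULL, CR); (NULL, CR); (NULL, CR); (NULL, MT); (NULL, MT); (NULL, RF); (NULL, RF); (NULL, RF)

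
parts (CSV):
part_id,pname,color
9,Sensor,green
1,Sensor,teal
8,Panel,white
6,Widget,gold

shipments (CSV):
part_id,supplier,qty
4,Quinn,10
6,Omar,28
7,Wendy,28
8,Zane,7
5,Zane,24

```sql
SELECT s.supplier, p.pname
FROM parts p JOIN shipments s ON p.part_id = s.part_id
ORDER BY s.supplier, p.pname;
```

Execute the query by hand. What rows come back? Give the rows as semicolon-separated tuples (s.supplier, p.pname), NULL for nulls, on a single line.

(Omar, Widget); (Zane, Panel)

INNER JOIN keeps only pairs where the ON condition holds.
Matching on p.part_id = s.part_id.
- p (part_id=9) has no partner → excluded.
- p (part_id=1) has no partner → excluded.
- p (part_id=8) pairs with 1 row(s) of s.
- p (part_id=6) pairs with 1 row(s) of s.
After projecting and ordering:
s.supplier | p.pname
Omar | Widget
Zane | Panel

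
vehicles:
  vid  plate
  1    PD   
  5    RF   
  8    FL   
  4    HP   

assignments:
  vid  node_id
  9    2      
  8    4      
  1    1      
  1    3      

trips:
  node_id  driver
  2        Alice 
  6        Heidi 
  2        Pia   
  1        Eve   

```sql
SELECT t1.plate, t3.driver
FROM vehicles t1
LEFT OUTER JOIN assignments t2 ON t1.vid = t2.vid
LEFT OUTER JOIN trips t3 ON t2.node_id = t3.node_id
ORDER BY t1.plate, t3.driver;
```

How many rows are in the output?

5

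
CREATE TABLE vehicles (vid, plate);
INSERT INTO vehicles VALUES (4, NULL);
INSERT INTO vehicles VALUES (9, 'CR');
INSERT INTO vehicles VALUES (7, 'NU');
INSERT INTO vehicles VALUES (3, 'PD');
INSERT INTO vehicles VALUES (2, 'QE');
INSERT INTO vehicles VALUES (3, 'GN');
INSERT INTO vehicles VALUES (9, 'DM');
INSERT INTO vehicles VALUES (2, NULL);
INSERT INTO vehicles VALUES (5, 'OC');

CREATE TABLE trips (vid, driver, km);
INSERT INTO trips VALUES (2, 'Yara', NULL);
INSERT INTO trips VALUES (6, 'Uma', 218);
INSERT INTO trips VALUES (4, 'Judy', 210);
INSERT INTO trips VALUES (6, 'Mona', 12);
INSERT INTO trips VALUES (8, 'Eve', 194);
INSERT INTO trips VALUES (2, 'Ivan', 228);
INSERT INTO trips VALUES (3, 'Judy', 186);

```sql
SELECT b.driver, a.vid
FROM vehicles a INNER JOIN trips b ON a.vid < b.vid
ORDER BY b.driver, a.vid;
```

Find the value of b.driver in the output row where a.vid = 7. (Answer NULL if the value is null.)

Eve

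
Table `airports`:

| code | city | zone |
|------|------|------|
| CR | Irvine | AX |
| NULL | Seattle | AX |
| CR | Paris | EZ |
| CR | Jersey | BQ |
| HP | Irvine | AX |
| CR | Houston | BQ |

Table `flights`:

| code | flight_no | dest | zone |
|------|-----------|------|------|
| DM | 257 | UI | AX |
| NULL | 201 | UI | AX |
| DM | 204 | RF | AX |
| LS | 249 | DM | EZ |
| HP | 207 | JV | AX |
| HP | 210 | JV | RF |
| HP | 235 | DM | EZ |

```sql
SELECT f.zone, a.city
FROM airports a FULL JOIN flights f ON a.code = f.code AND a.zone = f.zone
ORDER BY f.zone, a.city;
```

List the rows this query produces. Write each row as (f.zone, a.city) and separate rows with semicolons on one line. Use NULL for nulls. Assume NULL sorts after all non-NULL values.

FULL OUTER JOIN keeps every row from both sides; unmatched rows get NULL for the other side's columns.
Matching on a.code = f.code AND a.zone = f.zone. A NULL in a compared column never satisfies the condition.
- a row (code=CR, zone=AX): no match → kept, f columns NULL.
- a row (code=NULL, zone=AX): no match → kept, f columns NULL.
- a row (code=CR, zone=EZ): no match → kept, f columns NULL.
- a row (code=CR, zone=BQ): no match → kept, f columns NULL.
- a row (code=HP, zone=AX): matches 1 f row(s) → 1 output row(s).
- a row (code=CR, zone=BQ): no match → kept, f columns NULL.
- plus 6 unmatched f row(s), each kept with NULL a columns.

(AX, Irvine); (AX, NULL); (AX, NULL); (AX, NULL); (EZ, NULL); (EZ, NULL); (RF, NULL); (NULL, Houston); (NULL, Irvine); (NULL, Jersey); (NULL, Paris); (NULL, Seattle)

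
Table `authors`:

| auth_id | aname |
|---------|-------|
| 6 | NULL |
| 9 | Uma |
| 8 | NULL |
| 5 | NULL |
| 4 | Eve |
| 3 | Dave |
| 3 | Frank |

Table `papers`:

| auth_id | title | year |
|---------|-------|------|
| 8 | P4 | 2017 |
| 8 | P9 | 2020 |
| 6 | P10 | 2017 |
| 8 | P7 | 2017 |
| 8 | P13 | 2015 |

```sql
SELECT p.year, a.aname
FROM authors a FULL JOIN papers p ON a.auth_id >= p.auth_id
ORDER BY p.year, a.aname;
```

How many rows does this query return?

15

FULL OUTER JOIN keeps every row from both sides; unmatched rows get NULL for the other side's columns.
Matching on a.auth_id >= p.auth_id.
- auth_id=6: 1 matching p row(s), so 1 row(s) emitted.
- auth_id=9: 5 matching p row(s), so 5 row(s) emitted.
- auth_id=8: 5 matching p row(s), so 5 row(s) emitted.
- auth_id=5: no p row matches, row kept with p columns NULL.
- auth_id=4: no p row matches, row kept with p columns NULL.
- auth_id=3: no p row matches, row kept with p columns NULL.
- auth_id=3: no p row matches, row kept with p columns NULL.
Total: 11 matched + 4 padded = 15 rows.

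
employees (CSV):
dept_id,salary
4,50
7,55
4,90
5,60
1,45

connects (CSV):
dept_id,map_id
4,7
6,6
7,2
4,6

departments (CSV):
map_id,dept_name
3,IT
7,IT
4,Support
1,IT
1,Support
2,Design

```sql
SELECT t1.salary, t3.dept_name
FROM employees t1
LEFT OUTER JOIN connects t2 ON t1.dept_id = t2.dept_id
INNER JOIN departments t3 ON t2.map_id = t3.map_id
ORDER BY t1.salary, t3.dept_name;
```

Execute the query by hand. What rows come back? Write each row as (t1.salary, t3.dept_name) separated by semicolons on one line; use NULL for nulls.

(50, IT); (55, Design); (90, IT)

Joins associate left-to-right: employees LEFT JOIN connects on dept_id gives 7 intermediate row(s).
Then INNER JOIN `departments t3` on map_id: keep only rows whose t2.map_id appears in t3.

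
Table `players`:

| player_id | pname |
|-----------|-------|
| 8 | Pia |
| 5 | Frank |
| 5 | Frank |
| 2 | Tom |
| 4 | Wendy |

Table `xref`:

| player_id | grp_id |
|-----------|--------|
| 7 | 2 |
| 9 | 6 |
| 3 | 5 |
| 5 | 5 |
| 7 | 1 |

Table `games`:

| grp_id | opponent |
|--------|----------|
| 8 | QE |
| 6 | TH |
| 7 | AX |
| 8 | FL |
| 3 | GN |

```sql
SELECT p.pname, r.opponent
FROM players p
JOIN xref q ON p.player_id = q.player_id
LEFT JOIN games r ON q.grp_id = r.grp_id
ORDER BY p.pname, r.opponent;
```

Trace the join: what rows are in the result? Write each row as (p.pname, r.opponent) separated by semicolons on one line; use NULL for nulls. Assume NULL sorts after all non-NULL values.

(Frank, NULL); (Frank, NULL)

Joins associate left-to-right: players INNER JOIN xref on player_id gives 2 intermediate row(s).
Then LEFT JOIN `games r` on grp_id: each of those 2 rows is kept; rows whose q.grp_id has no match in r get NULL for r's columns.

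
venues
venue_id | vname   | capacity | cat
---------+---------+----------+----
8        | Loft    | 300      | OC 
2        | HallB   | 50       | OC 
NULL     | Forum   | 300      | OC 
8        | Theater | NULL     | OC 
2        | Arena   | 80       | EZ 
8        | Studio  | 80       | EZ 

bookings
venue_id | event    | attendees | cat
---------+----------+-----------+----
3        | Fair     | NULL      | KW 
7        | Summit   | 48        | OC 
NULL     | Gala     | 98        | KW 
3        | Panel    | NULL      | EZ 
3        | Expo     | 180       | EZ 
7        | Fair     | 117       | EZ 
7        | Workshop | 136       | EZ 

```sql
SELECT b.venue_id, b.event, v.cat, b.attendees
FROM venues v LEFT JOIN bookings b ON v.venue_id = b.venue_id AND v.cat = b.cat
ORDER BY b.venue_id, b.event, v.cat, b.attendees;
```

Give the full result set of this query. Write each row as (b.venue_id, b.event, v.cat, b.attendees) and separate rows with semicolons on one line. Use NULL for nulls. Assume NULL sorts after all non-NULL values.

(NULL, NULL, EZ, NULL); (NULL, NULL, EZ, NULL); (NULL, NULL, OC, NULL); (NULL, NULL, OC, NULL); (NULL, NULL, OC, NULL); (NULL, NULL, OC, NULL)

LEFT JOIN keeps every row from `venues`; unmatched rows get NULL for `bookings`'s columns.
Matching on v.venue_id = b.venue_id AND v.cat = b.cat. A NULL in a compared column never satisfies the condition.
Matched pairs: 0; unmatched v rows kept: 6.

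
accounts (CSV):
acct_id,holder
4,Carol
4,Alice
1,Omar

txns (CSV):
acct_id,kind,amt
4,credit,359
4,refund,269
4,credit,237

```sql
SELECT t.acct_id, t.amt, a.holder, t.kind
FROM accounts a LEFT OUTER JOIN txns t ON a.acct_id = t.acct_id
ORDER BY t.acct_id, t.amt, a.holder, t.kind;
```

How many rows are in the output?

7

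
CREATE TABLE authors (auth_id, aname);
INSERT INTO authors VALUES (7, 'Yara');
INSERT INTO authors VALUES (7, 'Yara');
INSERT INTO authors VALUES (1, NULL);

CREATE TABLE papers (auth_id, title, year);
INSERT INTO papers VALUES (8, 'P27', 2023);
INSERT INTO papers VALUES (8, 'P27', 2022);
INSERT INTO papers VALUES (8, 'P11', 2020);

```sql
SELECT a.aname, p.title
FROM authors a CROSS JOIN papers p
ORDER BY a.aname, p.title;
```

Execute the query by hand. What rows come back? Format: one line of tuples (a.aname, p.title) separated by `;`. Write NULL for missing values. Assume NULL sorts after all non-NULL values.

CROSS JOIN pairs every row of `authors` with every row of `papers`: 3 × 3 = 9 rows.

(Yara, P11); (Yara, P11); (Yara, P27); (Yara, P27); (Yara, P27); (Yara, P27); (NULL, P11); (NULL, P27); (NULL, P27)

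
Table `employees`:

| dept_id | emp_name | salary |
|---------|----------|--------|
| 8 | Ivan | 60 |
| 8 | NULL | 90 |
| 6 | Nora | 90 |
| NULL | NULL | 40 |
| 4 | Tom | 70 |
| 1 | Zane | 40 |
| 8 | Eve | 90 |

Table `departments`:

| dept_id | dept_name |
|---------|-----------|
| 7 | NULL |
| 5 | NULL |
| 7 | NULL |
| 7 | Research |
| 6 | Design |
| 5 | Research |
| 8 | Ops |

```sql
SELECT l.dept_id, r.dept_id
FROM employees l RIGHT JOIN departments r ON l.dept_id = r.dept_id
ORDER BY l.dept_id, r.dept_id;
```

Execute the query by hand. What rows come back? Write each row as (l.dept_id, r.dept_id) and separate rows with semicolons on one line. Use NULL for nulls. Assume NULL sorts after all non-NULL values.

(6, 6); (8, 8); (8, 8); (8, 8); (NULL, 5); (NULL, 5); (NULL, 7); (NULL, 7); (NULL, 7)

RIGHT JOIN keeps every row from `departments`; unmatched rows get NULL for `employees`'s columns.
Matching on l.dept_id = r.dept_id. A NULL in a compared column never satisfies the condition.
- dept_id=8: 1 matching r row(s), so 1 row(s) emitted.
- dept_id=8: 1 matching r row(s), so 1 row(s) emitted.
- dept_id=6: 1 matching r row(s), so 1 row(s) emitted.
- dept_id=NULL: no matching r row.
- dept_id=4: no matching r row.
- dept_id=1: no matching r row.
- dept_id=8: 1 matching r row(s), so 1 row(s) emitted.
- plus 5 unmatched r row(s), each kept with NULL l columns.
After projecting and ordering:
l.dept_id | r.dept_id
6 | 6
8 | 8
8 | 8
8 | 8
NULL | 5
NULL | 5
NULL | 7
NULL | 7
NULL | 7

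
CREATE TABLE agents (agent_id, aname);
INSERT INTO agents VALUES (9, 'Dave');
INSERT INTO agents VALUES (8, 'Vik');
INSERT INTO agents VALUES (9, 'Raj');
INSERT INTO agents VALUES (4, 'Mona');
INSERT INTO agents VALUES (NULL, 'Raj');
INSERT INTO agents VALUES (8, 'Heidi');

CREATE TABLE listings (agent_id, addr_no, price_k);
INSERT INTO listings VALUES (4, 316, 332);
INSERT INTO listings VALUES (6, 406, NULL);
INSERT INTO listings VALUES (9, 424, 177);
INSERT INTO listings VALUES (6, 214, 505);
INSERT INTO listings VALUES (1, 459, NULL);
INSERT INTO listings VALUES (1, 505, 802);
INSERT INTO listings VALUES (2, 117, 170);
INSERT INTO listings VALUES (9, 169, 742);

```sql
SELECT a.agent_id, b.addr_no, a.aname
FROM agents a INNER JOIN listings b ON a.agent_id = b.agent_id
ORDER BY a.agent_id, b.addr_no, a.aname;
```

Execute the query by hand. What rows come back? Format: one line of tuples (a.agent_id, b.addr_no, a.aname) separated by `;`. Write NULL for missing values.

INNER JOIN keeps only pairs where the ON condition holds.
Matching on a.agent_id = b.agent_id. A NULL in a compared column never satisfies the condition.
- agent_id=9: 2 matching b row(s), so 2 row(s) emitted.
- agent_id=8: no matching b row, dropped.
- agent_id=9: 2 matching b row(s), so 2 row(s) emitted.
- agent_id=4: 1 matching b row(s), so 1 row(s) emitted.
- agent_id=NULL: no matching b row, dropped.
- agent_id=8: no matching b row, dropped.
After projecting and ordering:
a.agent_id | b.addr_no | a.aname
4 | 316 | Mona
9 | 169 | Dave
9 | 169 | Raj
9 | 424 | Dave
9 | 424 | Raj

(4, 316, Mona); (9, 169, Dave); (9, 169, Raj); (9, 424, Dave); (9, 424, Raj)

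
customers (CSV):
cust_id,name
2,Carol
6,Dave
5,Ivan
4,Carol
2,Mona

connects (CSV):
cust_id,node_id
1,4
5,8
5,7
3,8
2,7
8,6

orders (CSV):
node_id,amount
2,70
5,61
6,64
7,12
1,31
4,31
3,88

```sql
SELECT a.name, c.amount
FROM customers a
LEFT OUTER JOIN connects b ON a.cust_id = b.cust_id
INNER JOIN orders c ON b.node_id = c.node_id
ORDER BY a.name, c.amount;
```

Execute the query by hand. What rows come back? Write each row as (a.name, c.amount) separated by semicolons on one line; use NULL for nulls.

Step 1 — a LEFT JOIN b on cust_id → 6 row(s).
Then INNER JOIN `orders c` on node_id: keep only rows whose b.node_id appears in c.

(Carol, 12); (Ivan, 12); (Mona, 12)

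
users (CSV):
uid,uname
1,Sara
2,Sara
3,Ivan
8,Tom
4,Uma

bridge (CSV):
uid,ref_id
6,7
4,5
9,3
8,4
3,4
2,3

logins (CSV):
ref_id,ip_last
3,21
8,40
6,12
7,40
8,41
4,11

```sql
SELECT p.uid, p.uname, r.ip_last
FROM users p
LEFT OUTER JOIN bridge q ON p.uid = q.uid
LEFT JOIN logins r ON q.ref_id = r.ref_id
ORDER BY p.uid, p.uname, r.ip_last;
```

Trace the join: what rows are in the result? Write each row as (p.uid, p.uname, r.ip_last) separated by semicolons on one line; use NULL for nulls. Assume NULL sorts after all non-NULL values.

Joins associate left-to-right: users LEFT JOIN bridge on uid gives 5 intermediate row(s).
Then LEFT JOIN `logins r` on ref_id: each of those 5 rows is kept; rows whose q.ref_id has no match in r get NULL for r's columns.

(1, Sara, NULL); (2, Sara, 21); (3, Ivan, 11); (4, Uma, NULL); (8, Tom, 11)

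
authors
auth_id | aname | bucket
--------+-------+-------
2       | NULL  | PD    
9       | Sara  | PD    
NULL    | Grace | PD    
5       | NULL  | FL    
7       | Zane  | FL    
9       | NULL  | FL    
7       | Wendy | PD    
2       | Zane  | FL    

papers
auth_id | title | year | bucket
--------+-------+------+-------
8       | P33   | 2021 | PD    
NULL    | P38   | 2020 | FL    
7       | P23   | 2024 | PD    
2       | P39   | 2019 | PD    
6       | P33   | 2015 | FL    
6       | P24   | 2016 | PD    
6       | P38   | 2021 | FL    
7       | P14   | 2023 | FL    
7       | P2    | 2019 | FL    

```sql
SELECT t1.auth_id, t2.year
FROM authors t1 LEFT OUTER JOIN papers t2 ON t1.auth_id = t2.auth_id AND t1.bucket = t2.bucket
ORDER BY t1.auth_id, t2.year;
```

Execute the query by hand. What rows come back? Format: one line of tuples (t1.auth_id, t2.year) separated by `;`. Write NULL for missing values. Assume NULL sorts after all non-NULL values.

(2, 2019); (2, NULL); (5, NULL); (7, 2019); (7, 2023); (7, 2024); (9, NULL); (9, NULL); (NULL, NULL)

LEFT JOIN keeps every row from `authors`; unmatched rows get NULL for `papers`'s columns.
Matching on t1.auth_id = t2.auth_id AND t1.bucket = t2.bucket. A NULL in a compared column never satisfies the condition.
- auth_id=2, bucket=PD: 1 matching t2 row(s), so 1 row(s) emitted.
- auth_id=9, bucket=PD: no t2 row matches, row kept with t2 columns NULL.
- auth_id=NULL, bucket=PD: no t2 row matches, row kept with t2 columns NULL.
- auth_id=5, bucket=FL: no t2 row matches, row kept with t2 columns NULL.
- auth_id=7, bucket=FL: 2 matching t2 row(s), so 2 row(s) emitted.
- auth_id=9, bucket=FL: no t2 row matches, row kept with t2 columns NULL.
- auth_id=7, bucket=PD: 1 matching t2 row(s), so 1 row(s) emitted.
- auth_id=2, bucket=FL: no t2 row matches, row kept with t2 columns NULL.
After projecting and ordering:
t1.auth_id | t2.year
2 | 2019
2 | NULL
5 | NULL
7 | 2019
7 | 2023
7 | 2024
9 | NULL
9 | NULL
NULL | NULL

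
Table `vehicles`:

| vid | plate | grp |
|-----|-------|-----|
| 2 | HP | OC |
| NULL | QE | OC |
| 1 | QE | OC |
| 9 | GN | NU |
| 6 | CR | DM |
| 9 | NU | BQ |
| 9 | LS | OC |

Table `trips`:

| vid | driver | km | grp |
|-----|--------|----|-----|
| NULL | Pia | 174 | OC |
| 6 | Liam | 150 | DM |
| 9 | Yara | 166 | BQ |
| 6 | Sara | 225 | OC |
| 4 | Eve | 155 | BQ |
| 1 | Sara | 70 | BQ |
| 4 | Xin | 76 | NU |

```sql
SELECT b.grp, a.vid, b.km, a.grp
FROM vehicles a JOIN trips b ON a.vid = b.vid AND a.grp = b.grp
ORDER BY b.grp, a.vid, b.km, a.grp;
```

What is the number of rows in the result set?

INNER JOIN keeps only pairs where the ON condition holds.
Matching on a.vid = b.vid AND a.grp = b.grp. A NULL in a compared column never satisfies the condition.
- a row (vid=2, grp=OC): no match → dropped.
- a row (vid=NULL, grp=OC): no match → dropped.
- a row (vid=1, grp=OC): no match → dropped.
- a row (vid=9, grp=NU): no match → dropped.
- a row (vid=6, grp=DM): matches 1 b row(s) → 1 output row(s).
- a row (vid=9, grp=BQ): matches 1 b row(s) → 1 output row(s).
- a row (vid=9, grp=OC): no match → dropped.
Total: 2 rows.

2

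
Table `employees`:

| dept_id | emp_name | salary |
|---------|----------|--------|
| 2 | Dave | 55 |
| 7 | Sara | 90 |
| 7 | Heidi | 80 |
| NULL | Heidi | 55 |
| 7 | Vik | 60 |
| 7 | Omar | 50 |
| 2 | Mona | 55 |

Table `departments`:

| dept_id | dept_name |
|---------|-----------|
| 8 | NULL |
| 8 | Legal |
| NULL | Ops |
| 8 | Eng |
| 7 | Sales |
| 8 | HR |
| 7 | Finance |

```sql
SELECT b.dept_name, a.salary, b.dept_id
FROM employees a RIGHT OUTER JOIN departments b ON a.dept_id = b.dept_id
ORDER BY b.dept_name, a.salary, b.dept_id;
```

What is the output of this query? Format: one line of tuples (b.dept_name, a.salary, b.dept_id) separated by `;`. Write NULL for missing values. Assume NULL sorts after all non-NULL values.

RIGHT JOIN keeps every row from `departments`; unmatched rows get NULL for `employees`'s columns.
Matching on a.dept_id = b.dept_id. A NULL in a compared column never satisfies the condition.
Matched pairs: 8; unmatched b rows kept: 5.

(Eng, NULL, 8); (Finance, 50, 7); (Finance, 60, 7); (Finance, 80, 7); (Finance, 90, 7); (HR, NULL, 8); (Legal, NULL, 8); (Ops, NULL, NULL); (Sales, 50, 7); (Sales, 60, 7); (Sales, 80, 7); (Sales, 90, 7); (NULL, NULL, 8)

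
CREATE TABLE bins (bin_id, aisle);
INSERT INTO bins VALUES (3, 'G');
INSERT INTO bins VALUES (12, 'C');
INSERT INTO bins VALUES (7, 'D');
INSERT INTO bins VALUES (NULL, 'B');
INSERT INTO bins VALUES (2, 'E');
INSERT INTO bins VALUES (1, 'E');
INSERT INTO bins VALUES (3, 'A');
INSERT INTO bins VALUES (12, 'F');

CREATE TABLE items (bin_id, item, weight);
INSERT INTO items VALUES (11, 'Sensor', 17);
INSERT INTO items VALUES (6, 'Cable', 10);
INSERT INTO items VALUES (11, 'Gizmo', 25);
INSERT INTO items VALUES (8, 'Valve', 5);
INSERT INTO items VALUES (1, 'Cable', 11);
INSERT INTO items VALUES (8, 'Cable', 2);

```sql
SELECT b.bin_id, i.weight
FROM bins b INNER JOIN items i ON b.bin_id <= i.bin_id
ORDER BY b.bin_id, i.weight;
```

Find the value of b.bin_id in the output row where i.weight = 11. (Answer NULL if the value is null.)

INNER JOIN keeps only pairs where the ON condition holds.
Matching on b.bin_id <= i.bin_id. A NULL in a compared column never satisfies the condition.
Matched pairs: 25.

1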